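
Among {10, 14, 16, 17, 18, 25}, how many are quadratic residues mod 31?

5

(10/31) = +1 → QR.
(14/31) = +1 → QR.
(16/31) = +1 → QR.
(17/31) = -1 → non-residue.
(18/31) = +1 → QR.
(25/31) = +1 → QR.
Total quadratic residues among the 6: 5.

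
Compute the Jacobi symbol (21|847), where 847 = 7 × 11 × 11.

Reciprocity: 21 ≡ 1 and 847 ≡ 3 (mod 4), so (21/847) = +(847/21).
Reduce top mod 21: now compute (7/21).
Reciprocity: 7 ≡ 3 and 21 ≡ 1 (mod 4), so (7/21) = +(21/7).
Reduce top mod 7: now compute (0/7).
Top reduces to 0: gcd > 1, so the symbol is 0.

0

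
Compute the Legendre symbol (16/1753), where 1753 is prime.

1

Pull out 2^4: since 1753 ≡ 1 (mod 8), (2/1753) = +1, so (2/1753)^4 = +1.
Reached (1/1753) = 1. Collecting the sign flips along the way, the symbol is +1.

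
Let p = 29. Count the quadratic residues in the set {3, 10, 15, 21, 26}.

0

(3/29) = -1 → non-residue.
(10/29) = -1 → non-residue.
(15/29) = -1 → non-residue.
(21/29) = -1 → non-residue.
(26/29) = -1 → non-residue.
Total quadratic residues among the 5: 0.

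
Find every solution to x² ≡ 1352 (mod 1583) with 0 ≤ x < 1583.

300, 1283

Since 1583 ≡ 3 (mod 4), a square root of 1352 is 1352^((1583+1)/4) = 1352^396 mod 1583.
Repeated squaring: 1352^2≡1122, 1352^4≡399, 1352^8≡901, 1352^16≡1305, 1352^32≡1300, 1352^64≡939, 1352^128≡1573, 1352^256≡100 (mod 1583).
1352^396 = 1352^(256+128+8+4) ≡ 300 (mod 1583).
Check: 300² = 90000 ≡ 1352 (mod 1583). The two roots are 300 and 1283.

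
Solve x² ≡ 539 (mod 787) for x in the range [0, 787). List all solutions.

Since 787 ≡ 3 (mod 4), a square root of 539 is 539^((787+1)/4) = 539^197 mod 787.
Repeated squaring: 539^2≡118, 539^4≡545, 539^8≡326, 539^16≡31, 539^32≡174, 539^64≡370, 539^128≡749 (mod 787).
539^197 = 539^(128+64+4+1) ≡ 375 (mod 787).
Check: 375² = 140625 ≡ 539 (mod 787). The two roots are 375 and 412.

375, 412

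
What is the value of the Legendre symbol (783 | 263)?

First reduce: 783 ≡ 257 (mod 263).
Reciprocity: 257 ≡ 1 and 263 ≡ 3 (mod 4), so (257/263) = +(263/257).
Reduce top mod 257: now compute (6/257).
Pull out 2: since 257 ≡ 1 (mod 8), (2/257) = +1.
Reciprocity: 3 ≡ 3 and 257 ≡ 1 (mod 4), so (3/257) = +(257/3).
Reduce top mod 3: now compute (2/3).
Pull out 2: since 3 ≡ 3 (mod 8), (2/3) = -1.
Reached (1/3) = 1. Collecting the sign flips along the way, the symbol is -1.

-1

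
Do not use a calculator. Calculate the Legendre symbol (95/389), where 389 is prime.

1

Reciprocity: 95 ≡ 3 and 389 ≡ 1 (mod 4), so (95/389) = +(389/95).
Reduce top mod 95: now compute (9/95).
Reciprocity: 9 ≡ 1 and 95 ≡ 3 (mod 4), so (9/95) = +(95/9).
Reduce top mod 9: now compute (5/9).
Reciprocity: 5 ≡ 1 and 9 ≡ 1 (mod 4), so (5/9) = +(9/5).
Reduce top mod 5: now compute (4/5).
Pull out 2^2: since 5 ≡ 5 (mod 8), (2/5) = -1, so (2/5)^2 = +1.
Reached (1/5) = 1. Collecting the sign flips along the way, the symbol is +1.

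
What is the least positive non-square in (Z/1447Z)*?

3

(2/1447) = +1, so 2 is a residue.
(3/1447) = −1, so 3 is the smallest positive non-residue mod 1447.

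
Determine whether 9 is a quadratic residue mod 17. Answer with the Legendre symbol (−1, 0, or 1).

1

Euler's criterion: (9/17) ≡ 9^8 (mod 17).
9^2 ≡ 13 (mod 17)
9^4 ≡ 16 (mod 17)
9^8 ≡ 1 (mod 17)
9^8 = 9^(8) ≡ 1 (mod 17).
Result is 1, so (9/17) = 1.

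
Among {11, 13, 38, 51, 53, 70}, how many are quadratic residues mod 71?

(11/71) = -1 → non-residue.
(13/71) = -1 → non-residue.
(38/71) = +1 → QR.
(51/71) = -1 → non-residue.
(53/71) = -1 → non-residue.
(70/71) = -1 → non-residue.
Total quadratic residues among the 6: 1.

1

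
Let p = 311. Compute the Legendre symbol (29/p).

-1

Reciprocity: 29 ≡ 1 and 311 ≡ 3 (mod 4), so (29/311) = +(311/29).
Reduce top mod 29: now compute (21/29).
Reciprocity: 21 ≡ 1 and 29 ≡ 1 (mod 4), so (21/29) = +(29/21).
Reduce top mod 21: now compute (8/21).
Pull out 2^3: since 21 ≡ 5 (mod 8), (2/21) = -1, so (2/21)^3 = -1.
Reached (1/21) = 1. Collecting the sign flips along the way, the symbol is -1.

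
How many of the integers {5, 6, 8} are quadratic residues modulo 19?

2

(5/19) = +1 → QR.
(6/19) = +1 → QR.
(8/19) = -1 → non-residue.
Total quadratic residues among the 3: 2.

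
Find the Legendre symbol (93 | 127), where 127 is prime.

-1

Reciprocity: 93 ≡ 1 and 127 ≡ 3 (mod 4), so (93/127) = +(127/93).
Reduce top mod 93: now compute (34/93).
Pull out 2: since 93 ≡ 5 (mod 8), (2/93) = -1.
Reciprocity: 17 ≡ 1 and 93 ≡ 1 (mod 4), so (17/93) = +(93/17).
Reduce top mod 17: now compute (8/17).
Pull out 2^3: since 17 ≡ 1 (mod 8), (2/17) = +1, so (2/17)^3 = +1.
Reached (1/17) = 1. Collecting the sign flips along the way, the symbol is -1.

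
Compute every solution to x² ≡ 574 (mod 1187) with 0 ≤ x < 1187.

311, 876

Since 1187 ≡ 3 (mod 4), a square root of 574 is 574^((1187+1)/4) = 574^297 mod 1187.
Repeated squaring: 574^2≡677, 574^4≡147, 574^8≡243, 574^16≡886, 574^32≡389, 574^64≡572, 574^128≡759, 574^256≡386 (mod 1187).
574^297 = 574^(256+32+8+1) ≡ 876 (mod 1187).
Check: 876² = 767376 ≡ 574 (mod 1187). The two roots are 311 and 876.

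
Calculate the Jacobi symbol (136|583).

Pull out 2^3: since 583 ≡ 7 (mod 8), (2/583) = +1, so (2/583)^3 = +1.
Reciprocity: 17 ≡ 1 and 583 ≡ 3 (mod 4), so (17/583) = +(583/17).
Reduce top mod 17: now compute (5/17).
Reciprocity: 5 ≡ 1 and 17 ≡ 1 (mod 4), so (5/17) = +(17/5).
Reduce top mod 5: now compute (2/5).
Pull out 2: since 5 ≡ 5 (mod 8), (2/5) = -1.
Reached (1/5) = 1. Collecting the sign flips along the way, the symbol is -1.

-1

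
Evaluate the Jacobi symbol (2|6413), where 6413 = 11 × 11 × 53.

-1

Pull out 2: since 6413 ≡ 5 (mod 8), (2/6413) = -1.
Reached (1/6413) = 1. Collecting the sign flips along the way, the symbol is -1.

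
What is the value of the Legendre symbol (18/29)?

-1

Pull out 2: since 29 ≡ 5 (mod 8), (2/29) = -1.
Reciprocity: 9 ≡ 1 and 29 ≡ 1 (mod 4), so (9/29) = +(29/9).
Reduce top mod 9: now compute (2/9).
Pull out 2: since 9 ≡ 1 (mod 8), (2/9) = +1.
Reached (1/9) = 1. Collecting the sign flips along the way, the symbol is -1.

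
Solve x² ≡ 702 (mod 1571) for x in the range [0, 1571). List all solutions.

Since 1571 ≡ 3 (mod 4), a square root of 702 is 702^((1571+1)/4) = 702^393 mod 1571.
Repeated squaring: 702^2≡1081, 702^4≡1308, 702^8≡45, 702^16≡454, 702^32≡315, 702^64≡252, 702^128≡664, 702^256≡1016 (mod 1571).
702^393 = 702^(256+128+8+1) ≡ 1509 (mod 1571).
Check: 1509² = 2277081 ≡ 702 (mod 1571). The two roots are 62 and 1509.

62, 1509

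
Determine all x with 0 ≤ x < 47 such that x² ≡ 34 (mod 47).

9, 38

Since 47 ≡ 3 (mod 4), a square root of 34 is 34^((47+1)/4) = 34^12 mod 47.
Repeated squaring: 34^2≡28, 34^4≡32, 34^8≡37 (mod 47).
34^12 = 34^(8+4) ≡ 9 (mod 47).
Check: 9² = 81 ≡ 34 (mod 47). The two roots are 9 and 38.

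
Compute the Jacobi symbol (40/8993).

-1

Pull out 2^3: since 8993 ≡ 1 (mod 8), (2/8993) = +1, so (2/8993)^3 = +1.
Reciprocity: 5 ≡ 1 and 8993 ≡ 1 (mod 4), so (5/8993) = +(8993/5).
Reduce top mod 5: now compute (3/5).
Reciprocity: 3 ≡ 3 and 5 ≡ 1 (mod 4), so (3/5) = +(5/3).
Reduce top mod 3: now compute (2/3).
Pull out 2: since 3 ≡ 3 (mod 8), (2/3) = -1.
Reached (1/3) = 1. Collecting the sign flips along the way, the symbol is -1.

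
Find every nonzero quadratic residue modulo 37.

1 3 4 7 9 10 11 12 16 21 25 26 27 28 30 33 34 36

Square k = 1,…,18 (k and 37−k give the same square):
1²=1, 2²=4, 3²=9, 4²=16, 5²=25, 6²=36, 7²≡12, 8²≡27, 9²≡7, 10²≡26, 11²≡10, 12²≡33, 13²≡21, 14²≡11, 15²≡3, 16²≡34, 17²≡30, 18²≡28 (mod 37).
So the quadratic residues mod 37 are {1, 3, 4, 7, 9, 10, 11, 12, 16, 21, 25, 26, 27, 28, 30, 33, 34, 36}.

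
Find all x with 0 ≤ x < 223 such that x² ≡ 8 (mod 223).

30, 193

Since 223 ≡ 3 (mod 4), a square root of 8 is 8^((223+1)/4) = 8^56 mod 223.
Repeated squaring: 8^2≡64, 8^4≡82, 8^8≡34, 8^16≡41, 8^32≡120 (mod 223).
8^56 = 8^(32+16+8) ≡ 30 (mod 223).
Check: 30² = 900 ≡ 8 (mod 223). The two roots are 30 and 193.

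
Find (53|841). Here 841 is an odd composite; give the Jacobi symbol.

Reciprocity: 53 ≡ 1 and 841 ≡ 1 (mod 4), so (53/841) = +(841/53).
Reduce top mod 53: now compute (46/53).
Pull out 2: since 53 ≡ 5 (mod 8), (2/53) = -1.
Reciprocity: 23 ≡ 3 and 53 ≡ 1 (mod 4), so (23/53) = +(53/23).
Reduce top mod 23: now compute (7/23).
Reciprocity: 7 ≡ 3 and 23 ≡ 3 (mod 4), so (7/23) = −(23/7).
Reduce top mod 7: now compute (2/7).
Pull out 2: since 7 ≡ 7 (mod 8), (2/7) = +1.
Reached (1/7) = 1. Collecting the sign flips along the way, the symbol is +1.

1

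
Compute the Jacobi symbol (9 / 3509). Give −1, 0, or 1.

Reciprocity: 9 ≡ 1 and 3509 ≡ 1 (mod 4), so (9/3509) = +(3509/9).
Reduce top mod 9: now compute (8/9).
Pull out 2^3: since 9 ≡ 1 (mod 8), (2/9) = +1, so (2/9)^3 = +1.
Reached (1/9) = 1. Collecting the sign flips along the way, the symbol is +1.

1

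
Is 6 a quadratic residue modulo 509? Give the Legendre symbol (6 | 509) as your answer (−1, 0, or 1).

Pull out 2: since 509 ≡ 5 (mod 8), (2/509) = -1.
Reciprocity: 3 ≡ 3 and 509 ≡ 1 (mod 4), so (3/509) = +(509/3).
Reduce top mod 3: now compute (2/3).
Pull out 2: since 3 ≡ 3 (mod 8), (2/3) = -1.
Reached (1/3) = 1. Collecting the sign flips along the way, the symbol is +1.

1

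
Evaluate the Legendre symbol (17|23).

Euler's criterion: (17/23) ≡ 17^11 (mod 23).
17^2 ≡ 13 (mod 23)
17^4 ≡ 8 (mod 23)
17^8 ≡ 18 (mod 23)
17^11 = 17^(8+2+1) ≡ 22 (mod 23).
Result is 22 ≡ −1, so (17/23) = −1.

-1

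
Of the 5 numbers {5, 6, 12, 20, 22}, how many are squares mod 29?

4

(5/29) = +1 → QR.
(6/29) = +1 → QR.
(12/29) = -1 → non-residue.
(20/29) = +1 → QR.
(22/29) = +1 → QR.
Total quadratic residues among the 5: 4.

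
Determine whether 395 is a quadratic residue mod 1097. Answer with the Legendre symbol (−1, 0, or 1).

Reciprocity: 395 ≡ 3 and 1097 ≡ 1 (mod 4), so (395/1097) = +(1097/395).
Reduce top mod 395: now compute (307/395).
Reciprocity: 307 ≡ 3 and 395 ≡ 3 (mod 4), so (307/395) = −(395/307).
Reduce top mod 307: now compute (88/307).
Pull out 2^3: since 307 ≡ 3 (mod 8), (2/307) = -1, so (2/307)^3 = -1.
Reciprocity: 11 ≡ 3 and 307 ≡ 3 (mod 4), so (11/307) = −(307/11).
Reduce top mod 11: now compute (10/11).
Pull out 2: since 11 ≡ 3 (mod 8), (2/11) = -1.
Reciprocity: 5 ≡ 1 and 11 ≡ 3 (mod 4), so (5/11) = +(11/5).
Reduce top mod 5: now compute (1/5).
Reached (1/5) = 1. Collecting the sign flips along the way, the symbol is +1.

1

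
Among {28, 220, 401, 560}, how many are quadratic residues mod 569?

2

(28/569) = +1 → QR.
(220/569) = -1 → non-residue.
(401/569) = -1 → non-residue.
(560/569) = +1 → QR.
Total quadratic residues among the 4: 2.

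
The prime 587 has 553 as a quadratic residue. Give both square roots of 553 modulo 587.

121, 466

Since 587 ≡ 3 (mod 4), a square root of 553 is 553^((587+1)/4) = 553^147 mod 587.
Repeated squaring: 553^2≡569, 553^4≡324, 553^8≡490, 553^16≡17, 553^32≡289, 553^64≡167, 553^128≡300 (mod 587).
553^147 = 553^(128+16+2+1) ≡ 121 (mod 587).
Check: 121² = 14641 ≡ 553 (mod 587). The two roots are 121 and 466.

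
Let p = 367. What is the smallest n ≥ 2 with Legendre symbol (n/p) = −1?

(2/367) = +1, so 2 is a residue.
(3/367) = −1, so 3 is the smallest positive non-residue mod 367.

3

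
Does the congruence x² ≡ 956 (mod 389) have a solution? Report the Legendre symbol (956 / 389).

First reduce: 956 ≡ 178 (mod 389).
Pull out 2: since 389 ≡ 5 (mod 8), (2/389) = -1.
Reciprocity: 89 ≡ 1 and 389 ≡ 1 (mod 4), so (89/389) = +(389/89).
Reduce top mod 89: now compute (33/89).
Reciprocity: 33 ≡ 1 and 89 ≡ 1 (mod 4), so (33/89) = +(89/33).
Reduce top mod 33: now compute (23/33).
Reciprocity: 23 ≡ 3 and 33 ≡ 1 (mod 4), so (23/33) = +(33/23).
Reduce top mod 23: now compute (10/23).
Pull out 2: since 23 ≡ 7 (mod 8), (2/23) = +1.
Reciprocity: 5 ≡ 1 and 23 ≡ 3 (mod 4), so (5/23) = +(23/5).
Reduce top mod 5: now compute (3/5).
Reciprocity: 3 ≡ 3 and 5 ≡ 1 (mod 4), so (3/5) = +(5/3).
Reduce top mod 3: now compute (2/3).
Pull out 2: since 3 ≡ 3 (mod 8), (2/3) = -1.
Reached (1/3) = 1. Collecting the sign flips along the way, the symbol is +1.

1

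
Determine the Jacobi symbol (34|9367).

Pull out 2: since 9367 ≡ 7 (mod 8), (2/9367) = +1.
Reciprocity: 17 ≡ 1 and 9367 ≡ 3 (mod 4), so (17/9367) = +(9367/17).
Reduce top mod 17: now compute (0/17).
Top reduces to 0: gcd > 1, so the symbol is 0.

0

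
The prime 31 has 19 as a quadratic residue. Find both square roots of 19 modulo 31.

9, 22

Since 31 ≡ 3 (mod 4), a square root of 19 is 19^((31+1)/4) = 19^8 mod 31.
Repeated squaring: 19^2≡20, 19^4≡28, 19^8≡9 (mod 31).
19^8 = 19^(8) ≡ 9 (mod 31).
Check: 9² = 81 ≡ 19 (mod 31). The two roots are 9 and 22.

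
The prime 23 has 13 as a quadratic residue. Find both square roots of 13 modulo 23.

6, 17

Since 23 ≡ 3 (mod 4), a square root of 13 is 13^((23+1)/4) = 13^6 mod 23.
Repeated squaring: 13^2≡8, 13^4≡18 (mod 23).
13^6 = 13^(4+2) ≡ 6 (mod 23).
Check: 6² = 36 ≡ 13 (mod 23). The two roots are 6 and 17.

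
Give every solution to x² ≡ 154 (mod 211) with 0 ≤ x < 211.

24, 187

Since 211 ≡ 3 (mod 4), a square root of 154 is 154^((211+1)/4) = 154^53 mod 211.
Repeated squaring: 154^2≡84, 154^4≡93, 154^8≡209, 154^16≡4, 154^32≡16 (mod 211).
154^53 = 154^(32+16+4+1) ≡ 24 (mod 211).
Check: 24² = 576 ≡ 154 (mod 211). The two roots are 24 and 187.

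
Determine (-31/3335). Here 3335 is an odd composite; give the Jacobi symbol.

First reduce: -31 ≡ 3304 (mod 3335).
Pull out 2^3: since 3335 ≡ 7 (mod 8), (2/3335) = +1, so (2/3335)^3 = +1.
Reciprocity: 413 ≡ 1 and 3335 ≡ 3 (mod 4), so (413/3335) = +(3335/413).
Reduce top mod 413: now compute (31/413).
Reciprocity: 31 ≡ 3 and 413 ≡ 1 (mod 4), so (31/413) = +(413/31).
Reduce top mod 31: now compute (10/31).
Pull out 2: since 31 ≡ 7 (mod 8), (2/31) = +1.
Reciprocity: 5 ≡ 1 and 31 ≡ 3 (mod 4), so (5/31) = +(31/5).
Reduce top mod 5: now compute (1/5).
Reached (1/5) = 1. Collecting the sign flips along the way, the symbol is +1.

1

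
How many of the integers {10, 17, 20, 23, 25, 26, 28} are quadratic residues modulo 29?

(10/29) = -1 → non-residue.
(17/29) = -1 → non-residue.
(20/29) = +1 → QR.
(23/29) = +1 → QR.
(25/29) = +1 → QR.
(26/29) = -1 → non-residue.
(28/29) = +1 → QR.
Total quadratic residues among the 7: 4.

4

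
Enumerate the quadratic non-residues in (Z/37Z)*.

Square k = 1,…,18 (k and 37−k give the same square):
1²=1, 2²=4, 3²=9, 4²=16, 5²=25, 6²=36, 7²≡12, 8²≡27, 9²≡7, 10²≡26, 11²≡10, 12²≡33, 13²≡21, 14²≡11, 15²≡3, 16²≡34, 17²≡30, 18²≡28 (mod 37).
The residues are {1, 3, 4, 7, 9, 10, 11, 12, 16, 21, 25, 26, 27, 28, 30, 33, 34, 36}; the non-residues are the remaining 18 nonzero classes.

2,5,6,8,13,14,15,17,18,19,20,22,23,24,29,31,32,35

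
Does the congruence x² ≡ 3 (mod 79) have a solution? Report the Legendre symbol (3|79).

-1

Reciprocity: 3 ≡ 3 and 79 ≡ 3 (mod 4), so (3/79) = −(79/3).
Reduce top mod 3: now compute (1/3).
Reached (1/3) = 1. Collecting the sign flips along the way, the symbol is -1.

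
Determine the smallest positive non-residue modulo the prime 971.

2

(2/971) = −1, so 2 is the smallest positive non-residue mod 971.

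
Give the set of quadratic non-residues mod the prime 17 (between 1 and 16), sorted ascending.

3,5,6,7,10,11,12,14

Square k = 1,…,8 (k and 17−k give the same square):
1²=1, 2²=4, 3²=9, 4²=16, 5²≡8, 6²≡2, 7²≡15, 8²≡13 (mod 17).
The residues are {1, 2, 4, 8, 9, 13, 15, 16}; the non-residues are the remaining 8 nonzero classes.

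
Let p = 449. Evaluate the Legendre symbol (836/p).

First reduce: 836 ≡ 387 (mod 449).
Reciprocity: 387 ≡ 3 and 449 ≡ 1 (mod 4), so (387/449) = +(449/387).
Reduce top mod 387: now compute (62/387).
Pull out 2: since 387 ≡ 3 (mod 8), (2/387) = -1.
Reciprocity: 31 ≡ 3 and 387 ≡ 3 (mod 4), so (31/387) = −(387/31).
Reduce top mod 31: now compute (15/31).
Reciprocity: 15 ≡ 3 and 31 ≡ 3 (mod 4), so (15/31) = −(31/15).
Reduce top mod 15: now compute (1/15).
Reached (1/15) = 1. Collecting the sign flips along the way, the symbol is -1.

-1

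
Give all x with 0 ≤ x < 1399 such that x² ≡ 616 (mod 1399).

549, 850

Since 1399 ≡ 3 (mod 4), a square root of 616 is 616^((1399+1)/4) = 616^350 mod 1399.
Repeated squaring: 616^2≡327, 616^4≡605, 616^8≡886, 616^16≡157, 616^32≡866, 616^64≡92, 616^128≡70, 616^256≡703 (mod 1399).
616^350 = 616^(256+64+16+8+4+2) ≡ 549 (mod 1399).
Check: 549² = 301401 ≡ 616 (mod 1399). The two roots are 549 and 850.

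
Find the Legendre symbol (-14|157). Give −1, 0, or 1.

1

Euler's criterion: (-14/157) ≡ 143^78 (mod 157).
143^2 ≡ 39 (mod 157)
143^4 ≡ 108 (mod 157)
143^8 ≡ 46 (mod 157)
143^16 ≡ 75 (mod 157)
143^32 ≡ 130 (mod 157)
143^64 ≡ 101 (mod 157)
143^78 = 143^(64+8+4+2) ≡ 1 (mod 157).
Result is 1, so (-14/157) = 1.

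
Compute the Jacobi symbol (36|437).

1

Pull out 2^2: since 437 ≡ 5 (mod 8), (2/437) = -1, so (2/437)^2 = +1.
Reciprocity: 9 ≡ 1 and 437 ≡ 1 (mod 4), so (9/437) = +(437/9).
Reduce top mod 9: now compute (5/9).
Reciprocity: 5 ≡ 1 and 9 ≡ 1 (mod 4), so (5/9) = +(9/5).
Reduce top mod 5: now compute (4/5).
Pull out 2^2: since 5 ≡ 5 (mod 8), (2/5) = -1, so (2/5)^2 = +1.
Reached (1/5) = 1. Collecting the sign flips along the way, the symbol is +1.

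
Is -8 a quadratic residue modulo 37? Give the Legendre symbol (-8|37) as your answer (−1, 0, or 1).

First reduce: -8 ≡ 29 (mod 37).
Reciprocity: 29 ≡ 1 and 37 ≡ 1 (mod 4), so (29/37) = +(37/29).
Reduce top mod 29: now compute (8/29).
Pull out 2^3: since 29 ≡ 5 (mod 8), (2/29) = -1, so (2/29)^3 = -1.
Reached (1/29) = 1. Collecting the sign flips along the way, the symbol is -1.

-1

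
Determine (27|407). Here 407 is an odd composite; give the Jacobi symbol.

Reciprocity: 27 ≡ 3 and 407 ≡ 3 (mod 4), so (27/407) = −(407/27).
Reduce top mod 27: now compute (2/27).
Pull out 2: since 27 ≡ 3 (mod 8), (2/27) = -1.
Reached (1/27) = 1. Collecting the sign flips along the way, the symbol is +1.

1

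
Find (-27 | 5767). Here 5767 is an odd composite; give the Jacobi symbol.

First reduce: -27 ≡ 5740 (mod 5767).
Pull out 2^2: since 5767 ≡ 7 (mod 8), (2/5767) = +1, so (2/5767)^2 = +1.
Reciprocity: 1435 ≡ 3 and 5767 ≡ 3 (mod 4), so (1435/5767) = −(5767/1435).
Reduce top mod 1435: now compute (27/1435).
Reciprocity: 27 ≡ 3 and 1435 ≡ 3 (mod 4), so (27/1435) = −(1435/27).
Reduce top mod 27: now compute (4/27).
Pull out 2^2: since 27 ≡ 3 (mod 8), (2/27) = -1, so (2/27)^2 = +1.
Reached (1/27) = 1. Collecting the sign flips along the way, the symbol is +1.

1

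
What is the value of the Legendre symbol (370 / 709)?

Pull out 2: since 709 ≡ 5 (mod 8), (2/709) = -1.
Reciprocity: 185 ≡ 1 and 709 ≡ 1 (mod 4), so (185/709) = +(709/185).
Reduce top mod 185: now compute (154/185).
Pull out 2: since 185 ≡ 1 (mod 8), (2/185) = +1.
Reciprocity: 77 ≡ 1 and 185 ≡ 1 (mod 4), so (77/185) = +(185/77).
Reduce top mod 77: now compute (31/77).
Reciprocity: 31 ≡ 3 and 77 ≡ 1 (mod 4), so (31/77) = +(77/31).
Reduce top mod 31: now compute (15/31).
Reciprocity: 15 ≡ 3 and 31 ≡ 3 (mod 4), so (15/31) = −(31/15).
Reduce top mod 15: now compute (1/15).
Reached (1/15) = 1. Collecting the sign flips along the way, the symbol is +1.

1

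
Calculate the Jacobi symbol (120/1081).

Pull out 2^3: since 1081 ≡ 1 (mod 8), (2/1081) = +1, so (2/1081)^3 = +1.
Reciprocity: 15 ≡ 3 and 1081 ≡ 1 (mod 4), so (15/1081) = +(1081/15).
Reduce top mod 15: now compute (1/15).
Reached (1/15) = 1. Collecting the sign flips along the way, the symbol is +1.

1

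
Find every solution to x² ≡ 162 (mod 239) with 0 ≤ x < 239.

Since 239 ≡ 3 (mod 4), a square root of 162 is 162^((239+1)/4) = 162^60 mod 239.
Repeated squaring: 162^2≡193, 162^4≡204, 162^8≡30, 162^16≡183, 162^32≡29 (mod 239).
162^60 = 162^(32+16+8+4) ≡ 174 (mod 239).
Check: 174² = 30276 ≡ 162 (mod 239). The two roots are 65 and 174.

65, 174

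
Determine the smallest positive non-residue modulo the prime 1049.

(2/1049) = +1, so 2 is a residue.
(3/1049) = −1, so 3 is the smallest positive non-residue mod 1049.

3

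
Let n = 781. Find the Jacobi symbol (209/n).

0

Reciprocity: 209 ≡ 1 and 781 ≡ 1 (mod 4), so (209/781) = +(781/209).
Reduce top mod 209: now compute (154/209).
Pull out 2: since 209 ≡ 1 (mod 8), (2/209) = +1.
Reciprocity: 77 ≡ 1 and 209 ≡ 1 (mod 4), so (77/209) = +(209/77).
Reduce top mod 77: now compute (55/77).
Reciprocity: 55 ≡ 3 and 77 ≡ 1 (mod 4), so (55/77) = +(77/55).
Reduce top mod 55: now compute (22/55).
Pull out 2: since 55 ≡ 7 (mod 8), (2/55) = +1.
Reciprocity: 11 ≡ 3 and 55 ≡ 3 (mod 4), so (11/55) = −(55/11).
Reduce top mod 11: now compute (0/11).
Top reduces to 0: gcd > 1, so the symbol is 0.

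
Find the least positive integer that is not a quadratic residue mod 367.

(2/367) = +1, so 2 is a residue.
(3/367) = −1, so 3 is the smallest positive non-residue mod 367.

3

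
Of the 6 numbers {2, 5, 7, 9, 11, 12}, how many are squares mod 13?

(2/13) = -1 → non-residue.
(5/13) = -1 → non-residue.
(7/13) = -1 → non-residue.
(9/13) = +1 → QR.
(11/13) = -1 → non-residue.
(12/13) = +1 → QR.
Total quadratic residues among the 6: 2.

2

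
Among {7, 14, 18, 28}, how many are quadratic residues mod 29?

(7/29) = +1 → QR.
(14/29) = -1 → non-residue.
(18/29) = -1 → non-residue.
(28/29) = +1 → QR.
Total quadratic residues among the 4: 2.

2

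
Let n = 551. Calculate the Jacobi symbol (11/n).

-1

Reciprocity: 11 ≡ 3 and 551 ≡ 3 (mod 4), so (11/551) = −(551/11).
Reduce top mod 11: now compute (1/11).
Reached (1/11) = 1. Collecting the sign flips along the way, the symbol is -1.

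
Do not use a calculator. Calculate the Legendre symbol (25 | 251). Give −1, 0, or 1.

Reciprocity: 25 ≡ 1 and 251 ≡ 3 (mod 4), so (25/251) = +(251/25).
Reduce top mod 25: now compute (1/25).
Reached (1/25) = 1. Collecting the sign flips along the way, the symbol is +1.

1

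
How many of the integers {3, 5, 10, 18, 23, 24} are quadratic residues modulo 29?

(3/29) = -1 → non-residue.
(5/29) = +1 → QR.
(10/29) = -1 → non-residue.
(18/29) = -1 → non-residue.
(23/29) = +1 → QR.
(24/29) = +1 → QR.
Total quadratic residues among the 6: 3.

3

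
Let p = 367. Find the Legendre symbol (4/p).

Pull out 2^2: since 367 ≡ 7 (mod 8), (2/367) = +1, so (2/367)^2 = +1.
Reached (1/367) = 1. Collecting the sign flips along the way, the symbol is +1.

1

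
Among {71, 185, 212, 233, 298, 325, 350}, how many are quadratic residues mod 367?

4

(71/367) = -1 → non-residue.
(185/367) = -1 → non-residue.
(212/367) = +1 → QR.
(233/367) = -1 → non-residue.
(298/367) = +1 → QR.
(325/367) = +1 → QR.
(350/367) = +1 → QR.
Total quadratic residues among the 7: 4.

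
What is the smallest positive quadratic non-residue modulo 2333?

2

(2/2333) = −1, so 2 is the smallest positive non-residue mod 2333.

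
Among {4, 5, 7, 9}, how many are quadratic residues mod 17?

2

(4/17) = +1 → QR.
(5/17) = -1 → non-residue.
(7/17) = -1 → non-residue.
(9/17) = +1 → QR.
Total quadratic residues among the 4: 2.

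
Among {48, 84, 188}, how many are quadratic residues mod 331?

(48/331) = -1 → non-residue.
(84/331) = +1 → QR.
(188/331) = -1 → non-residue.
Total quadratic residues among the 3: 1.

1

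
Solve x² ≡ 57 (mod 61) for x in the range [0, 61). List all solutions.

22, 39

61 ≡ 1 (mod 4), so we find a root by search.
Trying successive values, 22² = 484 ≡ 57 (mod 61). The other root is 61 − 22 = 39.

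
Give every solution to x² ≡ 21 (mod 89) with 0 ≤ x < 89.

89 ≡ 1 (mod 4), so we find a root by search.
Trying successive values, 33² = 1089 ≡ 21 (mod 89). The other root is 89 − 33 = 56.

33, 56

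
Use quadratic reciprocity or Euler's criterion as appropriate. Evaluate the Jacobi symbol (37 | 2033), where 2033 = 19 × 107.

-1

Reciprocity: 37 ≡ 1 and 2033 ≡ 1 (mod 4), so (37/2033) = +(2033/37).
Reduce top mod 37: now compute (35/37).
Reciprocity: 35 ≡ 3 and 37 ≡ 1 (mod 4), so (35/37) = +(37/35).
Reduce top mod 35: now compute (2/35).
Pull out 2: since 35 ≡ 3 (mod 8), (2/35) = -1.
Reached (1/35) = 1. Collecting the sign flips along the way, the symbol is -1.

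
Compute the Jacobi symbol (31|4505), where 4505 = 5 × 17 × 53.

1

Reciprocity: 31 ≡ 3 and 4505 ≡ 1 (mod 4), so (31/4505) = +(4505/31).
Reduce top mod 31: now compute (10/31).
Pull out 2: since 31 ≡ 7 (mod 8), (2/31) = +1.
Reciprocity: 5 ≡ 1 and 31 ≡ 3 (mod 4), so (5/31) = +(31/5).
Reduce top mod 5: now compute (1/5).
Reached (1/5) = 1. Collecting the sign flips along the way, the symbol is +1.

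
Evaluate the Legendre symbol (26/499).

1

Euler's criterion: (26/499) ≡ 26^249 (mod 499).
26^2 ≡ 177 (mod 499)
26^4 ≡ 391 (mod 499)
26^8 ≡ 187 (mod 499)
26^16 ≡ 39 (mod 499)
26^32 ≡ 24 (mod 499)
26^64 ≡ 77 (mod 499)
26^128 ≡ 440 (mod 499)
26^249 = 26^(128+64+32+16+8+1) ≡ 1 (mod 499).
Result is 1, so (26/499) = 1.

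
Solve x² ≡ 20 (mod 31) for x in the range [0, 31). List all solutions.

Since 31 ≡ 3 (mod 4), a square root of 20 is 20^((31+1)/4) = 20^8 mod 31.
Repeated squaring: 20^2≡28, 20^4≡9, 20^8≡19 (mod 31).
20^8 = 20^(8) ≡ 19 (mod 31).
Check: 19² = 361 ≡ 20 (mod 31). The two roots are 12 and 19.

12, 19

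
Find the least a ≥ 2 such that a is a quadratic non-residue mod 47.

(2/47) = +1, so 2 is a residue.
(3/47) = +1, so 3 is a residue.
(4/47) = +1, so 4 is a residue.
(5/47) = −1, so 5 is the smallest positive non-residue mod 47.

5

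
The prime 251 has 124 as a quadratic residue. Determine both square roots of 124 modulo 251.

Since 251 ≡ 3 (mod 4), a square root of 124 is 124^((251+1)/4) = 124^63 mod 251.
Repeated squaring: 124^2≡65, 124^4≡209, 124^8≡7, 124^16≡49, 124^32≡142 (mod 251).
124^63 = 124^(32+16+8+4+2+1) ≡ 195 (mod 251).
Check: 195² = 38025 ≡ 124 (mod 251). The two roots are 56 and 195.

56, 195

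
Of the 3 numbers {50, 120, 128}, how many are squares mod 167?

2

(50/167) = +1 → QR.
(120/167) = -1 → non-residue.
(128/167) = +1 → QR.
Total quadratic residues among the 3: 2.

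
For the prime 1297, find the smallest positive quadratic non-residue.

5

(2/1297) = +1, so 2 is a residue.
(3/1297) = +1, so 3 is a residue.
(4/1297) = +1, so 4 is a residue.
(5/1297) = −1, so 5 is the smallest positive non-residue mod 1297.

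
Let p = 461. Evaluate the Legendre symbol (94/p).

1

Pull out 2: since 461 ≡ 5 (mod 8), (2/461) = -1.
Reciprocity: 47 ≡ 3 and 461 ≡ 1 (mod 4), so (47/461) = +(461/47).
Reduce top mod 47: now compute (38/47).
Pull out 2: since 47 ≡ 7 (mod 8), (2/47) = +1.
Reciprocity: 19 ≡ 3 and 47 ≡ 3 (mod 4), so (19/47) = −(47/19).
Reduce top mod 19: now compute (9/19).
Reciprocity: 9 ≡ 1 and 19 ≡ 3 (mod 4), so (9/19) = +(19/9).
Reduce top mod 9: now compute (1/9).
Reached (1/9) = 1. Collecting the sign flips along the way, the symbol is +1.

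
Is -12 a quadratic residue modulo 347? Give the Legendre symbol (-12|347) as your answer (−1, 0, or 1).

-1

First reduce: -12 ≡ 335 (mod 347).
Reciprocity: 335 ≡ 3 and 347 ≡ 3 (mod 4), so (335/347) = −(347/335).
Reduce top mod 335: now compute (12/335).
Pull out 2^2: since 335 ≡ 7 (mod 8), (2/335) = +1, so (2/335)^2 = +1.
Reciprocity: 3 ≡ 3 and 335 ≡ 3 (mod 4), so (3/335) = −(335/3).
Reduce top mod 3: now compute (2/3).
Pull out 2: since 3 ≡ 3 (mod 8), (2/3) = -1.
Reached (1/3) = 1. Collecting the sign flips along the way, the symbol is -1.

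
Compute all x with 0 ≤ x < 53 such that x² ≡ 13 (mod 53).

15, 38

53 ≡ 1 (mod 4), so we find a root by search.
Trying successive values, 15² = 225 ≡ 13 (mod 53). The other root is 53 − 15 = 38.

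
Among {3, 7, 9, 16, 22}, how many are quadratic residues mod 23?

3

(3/23) = +1 → QR.
(7/23) = -1 → non-residue.
(9/23) = +1 → QR.
(16/23) = +1 → QR.
(22/23) = -1 → non-residue.
Total quadratic residues among the 5: 3.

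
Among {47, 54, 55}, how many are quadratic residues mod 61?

1

(47/61) = +1 → QR.
(54/61) = -1 → non-residue.
(55/61) = -1 → non-residue.
Total quadratic residues among the 3: 1.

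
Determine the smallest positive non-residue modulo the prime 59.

(2/59) = −1, so 2 is the smallest positive non-residue mod 59.

2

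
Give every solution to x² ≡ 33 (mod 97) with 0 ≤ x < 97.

18, 79

97 ≡ 1 (mod 4), so we find a root by search.
Trying successive values, 18² = 324 ≡ 33 (mod 97). The other root is 97 − 18 = 79.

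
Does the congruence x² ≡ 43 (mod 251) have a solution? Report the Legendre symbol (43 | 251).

-1

Euler's criterion: (43/251) ≡ 43^125 (mod 251).
43^2 ≡ 92 (mod 251)
43^4 ≡ 181 (mod 251)
43^8 ≡ 131 (mod 251)
43^16 ≡ 93 (mod 251)
43^32 ≡ 115 (mod 251)
43^64 ≡ 173 (mod 251)
43^125 = 43^(64+32+16+8+4+1) ≡ 250 (mod 251).
Result is 250 ≡ −1, so (43/251) = −1.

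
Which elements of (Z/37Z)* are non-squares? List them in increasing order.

Square k = 1,…,18 (k and 37−k give the same square):
1²=1, 2²=4, 3²=9, 4²=16, 5²=25, 6²=36, 7²≡12, 8²≡27, 9²≡7, 10²≡26, 11²≡10, 12²≡33, 13²≡21, 14²≡11, 15²≡3, 16²≡34, 17²≡30, 18²≡28 (mod 37).
The residues are {1, 3, 4, 7, 9, 10, 11, 12, 16, 21, 25, 26, 27, 28, 30, 33, 34, 36}; the non-residues are the remaining 18 nonzero classes.

2, 5, 6, 8, 13, 14, 15, 17, 18, 19, 20, 22, 23, 24, 29, 31, 32, 35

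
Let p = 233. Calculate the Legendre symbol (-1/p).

1

First reduce: -1 ≡ 232 (mod 233).
Pull out 2^3: since 233 ≡ 1 (mod 8), (2/233) = +1, so (2/233)^3 = +1.
Reciprocity: 29 ≡ 1 and 233 ≡ 1 (mod 4), so (29/233) = +(233/29).
Reduce top mod 29: now compute (1/29).
Reached (1/29) = 1. Collecting the sign flips along the way, the symbol is +1.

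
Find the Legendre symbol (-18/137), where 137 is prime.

Euler's criterion: (-18/137) ≡ 119^68 (mod 137).
119^2 ≡ 50 (mod 137)
119^4 ≡ 34 (mod 137)
119^8 ≡ 60 (mod 137)
119^16 ≡ 38 (mod 137)
119^32 ≡ 74 (mod 137)
119^64 ≡ 133 (mod 137)
119^68 = 119^(64+4) ≡ 1 (mod 137).
Result is 1, so (-18/137) = 1.

1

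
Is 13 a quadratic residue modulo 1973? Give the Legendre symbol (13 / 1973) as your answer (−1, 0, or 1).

1

Reciprocity: 13 ≡ 1 and 1973 ≡ 1 (mod 4), so (13/1973) = +(1973/13).
Reduce top mod 13: now compute (10/13).
Pull out 2: since 13 ≡ 5 (mod 8), (2/13) = -1.
Reciprocity: 5 ≡ 1 and 13 ≡ 1 (mod 4), so (5/13) = +(13/5).
Reduce top mod 5: now compute (3/5).
Reciprocity: 3 ≡ 3 and 5 ≡ 1 (mod 4), so (3/5) = +(5/3).
Reduce top mod 3: now compute (2/3).
Pull out 2: since 3 ≡ 3 (mod 8), (2/3) = -1.
Reached (1/3) = 1. Collecting the sign flips along the way, the symbol is +1.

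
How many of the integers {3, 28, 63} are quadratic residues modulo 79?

(3/79) = -1 → non-residue.
(28/79) = -1 → non-residue.
(63/79) = -1 → non-residue.
Total quadratic residues among the 3: 0.

0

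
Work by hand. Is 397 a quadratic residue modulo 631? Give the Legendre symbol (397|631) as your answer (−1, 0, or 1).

1

Euler's criterion: (397/631) ≡ 397^315 (mod 631).
397^2 ≡ 490 (mod 631)
397^4 ≡ 320 (mod 631)
397^8 ≡ 178 (mod 631)
397^16 ≡ 134 (mod 631)
397^32 ≡ 288 (mod 631)
397^64 ≡ 283 (mod 631)
397^128 ≡ 583 (mod 631)
397^256 ≡ 411 (mod 631)
397^315 = 397^(256+32+16+8+2+1) ≡ 1 (mod 631).
Result is 1, so (397/631) = 1.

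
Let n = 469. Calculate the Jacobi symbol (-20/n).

First reduce: -20 ≡ 449 (mod 469).
Reciprocity: 449 ≡ 1 and 469 ≡ 1 (mod 4), so (449/469) = +(469/449).
Reduce top mod 449: now compute (20/449).
Pull out 2^2: since 449 ≡ 1 (mod 8), (2/449) = +1, so (2/449)^2 = +1.
Reciprocity: 5 ≡ 1 and 449 ≡ 1 (mod 4), so (5/449) = +(449/5).
Reduce top mod 5: now compute (4/5).
Pull out 2^2: since 5 ≡ 5 (mod 8), (2/5) = -1, so (2/5)^2 = +1.
Reached (1/5) = 1. Collecting the sign flips along the way, the symbol is +1.

1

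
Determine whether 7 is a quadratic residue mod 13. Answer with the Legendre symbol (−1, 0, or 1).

Reciprocity: 7 ≡ 3 and 13 ≡ 1 (mod 4), so (7/13) = +(13/7).
Reduce top mod 7: now compute (6/7).
Pull out 2: since 7 ≡ 7 (mod 8), (2/7) = +1.
Reciprocity: 3 ≡ 3 and 7 ≡ 3 (mod 4), so (3/7) = −(7/3).
Reduce top mod 3: now compute (1/3).
Reached (1/3) = 1. Collecting the sign flips along the way, the symbol is -1.

-1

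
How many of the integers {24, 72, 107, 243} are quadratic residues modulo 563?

2

(24/563) = -1 → non-residue.
(72/563) = -1 → non-residue.
(107/563) = +1 → QR.
(243/563) = +1 → QR.
Total quadratic residues among the 4: 2.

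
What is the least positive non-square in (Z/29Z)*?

2

(2/29) = −1, so 2 is the smallest positive non-residue mod 29.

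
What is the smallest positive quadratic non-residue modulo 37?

2

(2/37) = −1, so 2 is the smallest positive non-residue mod 37.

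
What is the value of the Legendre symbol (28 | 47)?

Pull out 2^2: since 47 ≡ 7 (mod 8), (2/47) = +1, so (2/47)^2 = +1.
Reciprocity: 7 ≡ 3 and 47 ≡ 3 (mod 4), so (7/47) = −(47/7).
Reduce top mod 7: now compute (5/7).
Reciprocity: 5 ≡ 1 and 7 ≡ 3 (mod 4), so (5/7) = +(7/5).
Reduce top mod 5: now compute (2/5).
Pull out 2: since 5 ≡ 5 (mod 8), (2/5) = -1.
Reached (1/5) = 1. Collecting the sign flips along the way, the symbol is +1.

1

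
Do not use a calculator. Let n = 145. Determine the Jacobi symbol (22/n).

Pull out 2: since 145 ≡ 1 (mod 8), (2/145) = +1.
Reciprocity: 11 ≡ 3 and 145 ≡ 1 (mod 4), so (11/145) = +(145/11).
Reduce top mod 11: now compute (2/11).
Pull out 2: since 11 ≡ 3 (mod 8), (2/11) = -1.
Reached (1/11) = 1. Collecting the sign flips along the way, the symbol is -1.

-1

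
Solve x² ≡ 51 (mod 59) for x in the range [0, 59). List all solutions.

Since 59 ≡ 3 (mod 4), a square root of 51 is 51^((59+1)/4) = 51^15 mod 59.
Repeated squaring: 51^2≡5, 51^4≡25, 51^8≡35 (mod 59).
51^15 = 51^(8+4+2+1) ≡ 46 (mod 59).
Check: 46² = 2116 ≡ 51 (mod 59). The two roots are 13 and 46.

13, 46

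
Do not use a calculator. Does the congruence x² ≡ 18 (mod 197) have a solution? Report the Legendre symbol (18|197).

Pull out 2: since 197 ≡ 5 (mod 8), (2/197) = -1.
Reciprocity: 9 ≡ 1 and 197 ≡ 1 (mod 4), so (9/197) = +(197/9).
Reduce top mod 9: now compute (8/9).
Pull out 2^3: since 9 ≡ 1 (mod 8), (2/9) = +1, so (2/9)^3 = +1.
Reached (1/9) = 1. Collecting the sign flips along the way, the symbol is -1.

-1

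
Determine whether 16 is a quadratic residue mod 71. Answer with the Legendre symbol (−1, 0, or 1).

Pull out 2^4: since 71 ≡ 7 (mod 8), (2/71) = +1, so (2/71)^4 = +1.
Reached (1/71) = 1. Collecting the sign flips along the way, the symbol is +1.

1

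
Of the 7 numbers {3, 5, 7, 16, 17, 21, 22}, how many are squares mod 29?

4

(3/29) = -1 → non-residue.
(5/29) = +1 → QR.
(7/29) = +1 → QR.
(16/29) = +1 → QR.
(17/29) = -1 → non-residue.
(21/29) = -1 → non-residue.
(22/29) = +1 → QR.
Total quadratic residues among the 7: 4.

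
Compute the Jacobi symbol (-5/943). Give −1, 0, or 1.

First reduce: -5 ≡ 938 (mod 943).
Pull out 2: since 943 ≡ 7 (mod 8), (2/943) = +1.
Reciprocity: 469 ≡ 1 and 943 ≡ 3 (mod 4), so (469/943) = +(943/469).
Reduce top mod 469: now compute (5/469).
Reciprocity: 5 ≡ 1 and 469 ≡ 1 (mod 4), so (5/469) = +(469/5).
Reduce top mod 5: now compute (4/5).
Pull out 2^2: since 5 ≡ 5 (mod 8), (2/5) = -1, so (2/5)^2 = +1.
Reached (1/5) = 1. Collecting the sign flips along the way, the symbol is +1.

1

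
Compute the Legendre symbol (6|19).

Euler's criterion: (6/19) ≡ 6^9 (mod 19).
6^2 ≡ 17 (mod 19)
6^4 ≡ 4 (mod 19)
6^8 ≡ 16 (mod 19)
6^9 = 6^(8+1) ≡ 1 (mod 19).
Result is 1, so (6/19) = 1.

1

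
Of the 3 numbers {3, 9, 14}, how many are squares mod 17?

(3/17) = -1 → non-residue.
(9/17) = +1 → QR.
(14/17) = -1 → non-residue.
Total quadratic residues among the 3: 1.

1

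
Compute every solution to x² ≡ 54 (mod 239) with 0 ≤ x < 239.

66, 173

Since 239 ≡ 3 (mod 4), a square root of 54 is 54^((239+1)/4) = 54^60 mod 239.
Repeated squaring: 54^2≡48, 54^4≡153, 54^8≡226, 54^16≡169, 54^32≡120 (mod 239).
54^60 = 54^(32+16+8+4) ≡ 66 (mod 239).
Check: 66² = 4356 ≡ 54 (mod 239). The two roots are 66 and 173.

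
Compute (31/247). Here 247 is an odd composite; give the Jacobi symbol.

Reciprocity: 31 ≡ 3 and 247 ≡ 3 (mod 4), so (31/247) = −(247/31).
Reduce top mod 31: now compute (30/31).
Pull out 2: since 31 ≡ 7 (mod 8), (2/31) = +1.
Reciprocity: 15 ≡ 3 and 31 ≡ 3 (mod 4), so (15/31) = −(31/15).
Reduce top mod 15: now compute (1/15).
Reached (1/15) = 1. Collecting the sign flips along the way, the symbol is +1.

1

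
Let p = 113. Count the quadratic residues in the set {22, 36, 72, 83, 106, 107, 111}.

(22/113) = +1 → QR.
(36/113) = +1 → QR.
(72/113) = +1 → QR.
(83/113) = +1 → QR.
(106/113) = +1 → QR.
(107/113) = -1 → non-residue.
(111/113) = +1 → QR.
Total quadratic residues among the 7: 6.

6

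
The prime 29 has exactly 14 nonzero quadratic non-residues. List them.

Square k = 1,…,14 (k and 29−k give the same square):
1²=1, 2²=4, 3²=9, 4²=16, 5²=25, 6²≡7, 7²≡20, 8²≡6, 9²≡23, 10²≡13, 11²≡5, 12²≡28, 13²≡24, 14²≡22 (mod 29).
The residues are {1, 4, 5, 6, 7, 9, 13, 16, 20, 22, 23, 24, 25, 28}; the non-residues are the remaining 14 nonzero classes.

2 3 8 10 11 12 14 15 17 18 19 21 26 27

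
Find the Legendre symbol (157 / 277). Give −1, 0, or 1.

Reciprocity: 157 ≡ 1 and 277 ≡ 1 (mod 4), so (157/277) = +(277/157).
Reduce top mod 157: now compute (120/157).
Pull out 2^3: since 157 ≡ 5 (mod 8), (2/157) = -1, so (2/157)^3 = -1.
Reciprocity: 15 ≡ 3 and 157 ≡ 1 (mod 4), so (15/157) = +(157/15).
Reduce top mod 15: now compute (7/15).
Reciprocity: 7 ≡ 3 and 15 ≡ 3 (mod 4), so (7/15) = −(15/7).
Reduce top mod 7: now compute (1/7).
Reached (1/7) = 1. Collecting the sign flips along the way, the symbol is +1.

1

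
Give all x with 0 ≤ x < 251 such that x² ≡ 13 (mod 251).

55, 196

Since 251 ≡ 3 (mod 4), a square root of 13 is 13^((251+1)/4) = 13^63 mod 251.
Repeated squaring: 13^2≡169, 13^4≡198, 13^8≡48, 13^16≡45, 13^32≡17 (mod 251).
13^63 = 13^(32+16+8+4+2+1) ≡ 196 (mod 251).
Check: 196² = 38416 ≡ 13 (mod 251). The two roots are 55 and 196.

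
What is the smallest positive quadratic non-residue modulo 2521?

(2/2521) = +1, so 2 is a residue.
(3/2521) = +1, so 3 is a residue.
(4/2521) = +1, so 4 is a residue.
(5/2521) = +1, so 5 is a residue.
(6/2521) = +1, so 6 is a residue.
(7/2521) = +1, so 7 is a residue.
(8/2521) = +1, so 8 is a residue.
(9/2521) = +1, so 9 is a residue.
(10/2521) = +1, so 10 is a residue.
(11/2521) = −1, so 11 is the smallest positive non-residue mod 2521.

11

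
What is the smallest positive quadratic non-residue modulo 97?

(2/97) = +1, so 2 is a residue.
(3/97) = +1, so 3 is a residue.
(4/97) = +1, so 4 is a residue.
(5/97) = −1, so 5 is the smallest positive non-residue mod 97.

5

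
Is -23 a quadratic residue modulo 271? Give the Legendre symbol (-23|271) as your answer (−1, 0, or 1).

1

Euler's criterion: (-23/271) ≡ 248^135 (mod 271).
248^2 ≡ 258 (mod 271)
248^4 ≡ 169 (mod 271)
248^8 ≡ 106 (mod 271)
248^16 ≡ 125 (mod 271)
248^32 ≡ 178 (mod 271)
248^64 ≡ 248 (mod 271)
248^128 ≡ 258 (mod 271)
248^135 = 248^(128+4+2+1) ≡ 1 (mod 271).
Result is 1, so (-23/271) = 1.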